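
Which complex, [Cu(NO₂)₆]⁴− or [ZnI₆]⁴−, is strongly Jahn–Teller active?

[Cu(NO₂)₆]⁴−: Summing ligand charges against the −4 overall charge gives an oxidation state of +2 for copper. Copper is a group-11 element; Cu(II) is therefore d⁹. The t₂g⁶e_g³ configuration has an unevenly filled e_g set; the Jahn–Teller theorem predicts a tetragonal distortion (typically axial elongation) to lift the degeneracy.
[ZnI₆]⁴−: Ligand charges: each iodide is −1. With an overall charge of −4 the zinc centre must be in the +2 oxidation state. Group 12 minus oxidation state 2 gives a d¹⁰ configuration. The d¹⁰ configuration leaves the e_g set evenly filled (or empty) — no strong Jahn–Teller driving force.

[Cu(NO₂)₆]⁴−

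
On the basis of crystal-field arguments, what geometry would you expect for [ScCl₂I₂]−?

tetrahedral

Summing ligand charges against the −1 overall charge gives an oxidation state of +3 for scandium.
Scandium is a group-3 element; Sc(III) is therefore d⁰.
Coordination number: 4.
A d⁰ ion has no crystal-field stabilisation preference between square planar and tetrahedral, so four ligands adopt the sterically favoured tetrahedral geometry.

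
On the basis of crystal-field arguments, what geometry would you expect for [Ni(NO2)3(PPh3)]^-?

Ligand charges: each nitro (N-bound nitrite) is −1; triphenylphosphine is neutral. With an overall charge of −1 the nickel centre must be in the +2 oxidation state.
Nickel is a group-10 element; Ni(II) is therefore d⁸.
Coordination number: 4.
Nitro (N-bound nitrite) and triphenylphosphine are strong-field ligands (high in the spectrochemical series).
A 3d d⁸ ion with strong-field ligands gains enough CFSE to favour square planar over tetrahedral.

square planar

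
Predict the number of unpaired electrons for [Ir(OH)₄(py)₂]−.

Summing ligand charges against the −1 overall charge gives an oxidation state of +3 for iridium.
Iridium is a group-9 element; Ir(III) is therefore d⁶.
The spin state decides the count: a 5d ion has a large Δₒ and is invariably low-spin.
An octahedral low-spin d⁶ ion is t₂g⁶e_g⁰, giving 0 unpaired electrons.

0 unpaired electrons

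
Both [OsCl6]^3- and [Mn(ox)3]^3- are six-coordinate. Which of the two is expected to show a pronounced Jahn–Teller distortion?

[Mn(ox)3]^3-

[OsCl6]^3-: Each chloride is −1; balancing the −3 overall charge requires Os(III). Group 8 minus oxidation state 3 gives a d⁵ configuration. A 5d ion has a large Δₒ and is invariably low-spin. The d⁵ configuration leaves the e_g set evenly filled (or empty) — no strong Jahn–Teller driving force.
[Mn(ox)3]^3-: Ligand charges: each oxalate is −2. With an overall charge of −3 the manganese centre must be in the +3 oxidation state. Group 7 minus oxidation state 3 gives a d⁴ configuration. Oxalate is a weak-field ligand for a first-row metal, so the complex is high-spin. The t₂g³e_g¹ (high-spin) configuration has an unevenly filled e_g set; the Jahn–Teller theorem predicts a tetragonal distortion (typically axial elongation) to lift the degeneracy.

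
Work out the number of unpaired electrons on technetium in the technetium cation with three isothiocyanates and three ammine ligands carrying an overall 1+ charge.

3 unpaired electrons

Each isothiocyanate is −1; ammonia is neutral; balancing the +1 overall charge requires Tc(IV).
Technetium is a group-7 element; Tc(IV) is therefore d³.
In an octahedral field the d³ configuration is t₂g³e_g⁰ (only one arrangement possible), giving 3 unpaired electrons.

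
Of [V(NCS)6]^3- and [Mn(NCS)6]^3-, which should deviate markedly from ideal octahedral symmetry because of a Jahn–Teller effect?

[Mn(NCS)6]^3-

[V(NCS)6]^3-: Each isothiocyanate is −1; balancing the −3 overall charge requires V(III). Group 5 minus oxidation state 3 gives a d² configuration. The d² configuration leaves the e_g set evenly filled (or empty) — no strong Jahn–Teller driving force.
[Mn(NCS)6]^3-: Ligand charges: each isothiocyanate is −1. With an overall charge of −3 the manganese centre must be in the +3 oxidation state. Group 7 minus oxidation state 3 gives a d⁴ configuration. Isothiocyanate is a weak-field ligand for a first-row metal, so the complex is high-spin. The t₂g³e_g¹ (high-spin) configuration has an unevenly filled e_g set; the Jahn–Teller theorem predicts a tetragonal distortion (typically axial elongation) to lift the degeneracy.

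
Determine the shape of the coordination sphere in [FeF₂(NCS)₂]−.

Summing ligand charges against the −1 overall charge gives an oxidation state of +3 for iron.
Iron is a group-8 element; Fe(III) is therefore d⁵.
With 4 monodentate ligands the coordination number is 4.
Fluoride and isothiocyanate are weak-field ligands.
A high-spin d⁵ ion has zero CFSE in either geometry, so four ligands adopt the sterically favoured tetrahedral geometry.

tetrahedral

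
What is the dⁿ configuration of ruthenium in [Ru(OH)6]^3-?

d⁵

Ligand charges: each hydroxide is −1. With an overall charge of −3 the ruthenium centre must be in the +3 oxidation state.
Ru sits in group 8, so the d-electron count is 8 − 3 = 5.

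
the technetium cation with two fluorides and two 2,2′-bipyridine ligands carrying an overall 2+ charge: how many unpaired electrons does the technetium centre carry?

Summing ligand charges against the +2 overall charge gives an oxidation state of +4 for technetium.
Group 7 minus oxidation state 4 gives a d³ configuration.
Counting donor atoms: 2×fluoride (monodentate) → 2 donors; 2×2,2′-bipyridine (bidentate) → 4 donors. Coordination number = 6.
In an octahedral field the d³ configuration is t₂g³e_g⁰ (only one arrangement possible), giving 3 unpaired electrons.

3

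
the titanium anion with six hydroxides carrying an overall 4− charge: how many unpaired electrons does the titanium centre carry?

Summing ligand charges against the −4 overall charge gives an oxidation state of +2 for titanium.
Titanium is a group-4 element; Ti(II) is therefore d².
In an octahedral field the d² configuration is t₂g²e_g⁰ (only one arrangement possible), giving 2 unpaired electrons.

2 unpaired electrons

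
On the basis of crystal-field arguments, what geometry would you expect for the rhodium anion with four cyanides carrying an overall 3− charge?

square planar

Summing ligand charges against the −3 overall charge gives an oxidation state of +1 for rhodium.
Rhodium is a group-9 element; Rh(I) is therefore d⁸.
Coordination number: 4.
A 4d d⁸ ion has a large crystal-field splitting; square planar leaves the high-energy d_{x²−y²} orbital empty and maximises CFSE.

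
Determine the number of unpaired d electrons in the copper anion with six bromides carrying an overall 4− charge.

Summing ligand charges against the −4 overall charge gives an oxidation state of +2 for copper.
Group 11 minus oxidation state 2 gives a d⁹ configuration.
In an octahedral field the d⁹ configuration is t₂g⁶e_g³ (only one arrangement possible), giving 1 unpaired electron.

1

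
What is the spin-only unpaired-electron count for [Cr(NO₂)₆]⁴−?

Ligand charges: each nitro (N-bound nitrite) is −1. With an overall charge of −4 the chromium centre must be in the +2 oxidation state.
Cr sits in group 6, so the d-electron count is 6 − 2 = 4.
The spin state decides the count: Nitro (N-bound nitrite) is a strong-field ligand (high in the spectrochemical series) for a first-row metal, so the complex is low-spin.
An octahedral low-spin d⁴ ion is t₂g⁴e_g⁰, giving 2 unpaired electrons.

2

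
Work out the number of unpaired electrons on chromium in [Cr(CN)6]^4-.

2 unpaired electrons

Ligand charges: each cyanide is −1. With an overall charge of −4 the chromium centre must be in the +2 oxidation state.
Group 6 minus oxidation state 2 gives a d⁴ configuration.
The spin state decides the count: Cyanide is a strong-field ligand (high in the spectrochemical series) for a first-row metal, so the complex is low-spin.
An octahedral low-spin d⁴ ion is t₂g⁴e_g⁰, giving 2 unpaired electrons.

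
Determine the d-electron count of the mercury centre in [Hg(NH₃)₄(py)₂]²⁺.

d10

Summing ligand charges against the +2 overall charge gives an oxidation state of +2 for mercury.
Group 12 minus oxidation state 2 gives a d¹⁰ configuration.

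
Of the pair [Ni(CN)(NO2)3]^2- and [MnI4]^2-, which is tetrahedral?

[MnI4]^2-

For [Ni(CN)(NO2)3]^2-: Ligand charges: each cyanide is −1; each nitro (N-bound nitrite) is −1. With an overall charge of −2 the nickel centre must be in the +2 oxidation state. Ni sits in group 10, so the d-electron count is 10 − 2 = 8. Cyanide and nitro (N-bound nitrite) are strong-field ligands (high in the spectrochemical series). A 3d d⁸ ion with strong-field ligands gains enough CFSE to favour square planar over tetrahedral. → square planar.
For [MnI4]^2-: Ligand charges: each iodide is −1. With an overall charge of −2 the manganese centre must be in the +2 oxidation state. Manganese is a group-7 element; Mn(II) is therefore d⁵. A high-spin d⁵ ion has zero CFSE in either geometry, so four ligands adopt the sterically favoured tetrahedral geometry. → tetrahedral.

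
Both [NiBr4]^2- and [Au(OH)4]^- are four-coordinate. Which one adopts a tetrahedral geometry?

For [NiBr4]^2-: Each bromide is −1; balancing the −2 overall charge requires Ni(II). Group 10 minus oxidation state 2 gives a d⁸ configuration. Bromide is a weak-field ligand. With weak-field ligands the CFSE gain from square planar is small, so a 3d d⁸ ion takes the sterically preferred tetrahedral geometry. → tetrahedral.
For [Au(OH)4]^-: Ligand charges: each hydroxide is −1. With an overall charge of −1 the gold centre must be in the +3 oxidation state. Au sits in group 11, so the d-electron count is 11 − 3 = 8. A 5d d⁸ ion has a large crystal-field splitting; square planar leaves the high-energy d_{x²−y²} orbital empty and maximises CFSE. → square planar.

[NiBr4]^2-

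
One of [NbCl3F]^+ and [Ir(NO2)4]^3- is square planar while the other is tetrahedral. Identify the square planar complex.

For [NbCl3F]^+: Summing ligand charges against the +1 overall charge gives an oxidation state of +5 for niobium. Nb sits in group 5, so the d-electron count is 5 − 5 = 0. A d⁰ ion has no crystal-field stabilisation preference between square planar and tetrahedral, so four ligands adopt the sterically favoured tetrahedral geometry. → tetrahedral.
For [Ir(NO2)4]^3-: Ligand charges: each nitro (N-bound nitrite) is −1. With an overall charge of −3 the iridium centre must be in the +1 oxidation state. Iridium is a group-9 element; Ir(I) is therefore d⁸. A 5d d⁸ ion has a large crystal-field splitting; square planar leaves the high-energy d_{x²−y²} orbital empty and maximises CFSE. → square planar.

[Ir(NO2)4]^3-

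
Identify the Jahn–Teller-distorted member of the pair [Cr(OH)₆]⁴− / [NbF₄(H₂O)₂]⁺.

[Cr(OH)₆]⁴−: Summing ligand charges against the −4 overall charge gives an oxidation state of +2 for chromium. Cr sits in group 6, so the d-electron count is 6 − 2 = 4. Hydroxide is a weak-field ligand for a first-row metal, so the complex is high-spin. The t₂g³e_g¹ (high-spin) configuration has an unevenly filled e_g set; the Jahn–Teller theorem predicts a tetragonal distortion (typically axial elongation) to lift the degeneracy.
[NbF₄(H₂O)₂]⁺: Each fluoride is −1; water is neutral; balancing the +1 overall charge requires Nb(V). Niobium is a group-5 element; Nb(V) is therefore d⁰. The d⁰ configuration leaves the e_g set evenly filled (or empty) — no strong Jahn–Teller driving force.

[Cr(OH)₆]⁴−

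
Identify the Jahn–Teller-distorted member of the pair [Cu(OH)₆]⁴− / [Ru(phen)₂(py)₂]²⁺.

[Cu(OH)₆]⁴−: Summing ligand charges against the −4 overall charge gives an oxidation state of +2 for copper. Group 11 minus oxidation state 2 gives a d⁹ configuration. The t₂g⁶e_g³ configuration has an unevenly filled e_g set; the Jahn–Teller theorem predicts a tetragonal distortion (typically axial elongation) to lift the degeneracy.
[Ru(phen)₂(py)₂]²⁺: 1,10-phenanthroline is neutral; pyridine is neutral; balancing the +2 overall charge requires Ru(II). Ruthenium is a group-8 element; Ru(II) is therefore d⁶. A 4d ion has a large Δₒ and is invariably low-spin. The d⁶ configuration leaves the e_g set evenly filled (or empty) — no strong Jahn–Teller driving force.

[Cu(OH)₆]⁴−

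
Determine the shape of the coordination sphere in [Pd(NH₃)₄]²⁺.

Ligand charges: ammonia is neutral. With an overall charge of +2 the palladium centre must be in the +2 oxidation state.
Group 10 minus oxidation state 2 gives a d⁸ configuration.
With 4 monodentate ligands the coordination number is 4.
A 4d d⁸ ion has a large crystal-field splitting; square planar leaves the high-energy d_{x²−y²} orbital empty and maximises CFSE.

square planar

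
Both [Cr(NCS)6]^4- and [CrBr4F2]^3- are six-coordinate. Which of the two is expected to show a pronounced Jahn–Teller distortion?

[Cr(NCS)6]^4-

[Cr(NCS)6]^4-: Ligand charges: each isothiocyanate is −1. With an overall charge of −4 the chromium centre must be in the +2 oxidation state. Cr sits in group 6, so the d-electron count is 6 − 2 = 4. Isothiocyanate is a weak-field ligand for a first-row metal, so the complex is high-spin. The t₂g³e_g¹ (high-spin) configuration has an unevenly filled e_g set; the Jahn–Teller theorem predicts a tetragonal distortion (typically axial elongation) to lift the degeneracy.
[CrBr4F2]^3-: Summing ligand charges against the −3 overall charge gives an oxidation state of +3 for chromium. Group 6 minus oxidation state 3 gives a d³ configuration. The d³ configuration leaves the e_g set evenly filled (or empty) — no strong Jahn–Teller driving force.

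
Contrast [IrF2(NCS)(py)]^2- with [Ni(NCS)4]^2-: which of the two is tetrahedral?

For [IrF2(NCS)(py)]^2-: Ligand charges: each fluoride is −1; each isothiocyanate is −1; pyridine is neutral. With an overall charge of −2 the iridium centre must be in the +1 oxidation state. Group 9 minus oxidation state 1 gives a d⁸ configuration. A 5d d⁸ ion has a large crystal-field splitting; square planar leaves the high-energy d_{x²−y²} orbital empty and maximises CFSE. → square planar.
For [Ni(NCS)4]^2-: Each isothiocyanate is −1; balancing the −2 overall charge requires Ni(II). Ni sits in group 10, so the d-electron count is 10 − 2 = 8. Isothiocyanate is a weak-field ligand. With weak-field ligands the CFSE gain from square planar is small, so a 3d d⁸ ion takes the sterically preferred tetrahedral geometry. → tetrahedral.

[Ni(NCS)4]^2-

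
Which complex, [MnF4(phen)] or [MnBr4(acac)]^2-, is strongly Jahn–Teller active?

[MnBr4(acac)]^2-

[MnF4(phen)]: Each fluoride is −1; 1,10-phenanthroline is neutral; balancing the 0 overall charge requires Mn(IV). Manganese is a group-7 element; Mn(IV) is therefore d³. The d³ configuration leaves the e_g set evenly filled (or empty) — no strong Jahn–Teller driving force.
[MnBr4(acac)]^2-: Summing ligand charges against the −2 overall charge gives an oxidation state of +3 for manganese. Group 7 minus oxidation state 3 gives a d⁴ configuration. Acetylacetonate and bromide are weak-field ligands for a first-row metal, so the complex is high-spin. The t₂g³e_g¹ (high-spin) configuration has an unevenly filled e_g set; the Jahn–Teller theorem predicts a tetragonal distortion (typically axial elongation) to lift the degeneracy.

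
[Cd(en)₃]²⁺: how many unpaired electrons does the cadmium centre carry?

Summing ligand charges against the +2 overall charge gives an oxidation state of +2 for cadmium.
Cd sits in group 12, so the d-electron count is 12 − 2 = 10.
Counting donor atoms: 3×ethylenediamine (bidentate) → 6 donors. Coordination number = 6.
In an octahedral field the d¹⁰ configuration is t₂g⁶e_g⁴, giving 0 unpaired electrons.

0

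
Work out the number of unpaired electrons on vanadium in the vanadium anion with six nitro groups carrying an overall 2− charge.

Each nitro (N-bound nitrite) is −1; balancing the −2 overall charge requires V(IV).
V sits in group 5, so the d-electron count is 5 − 4 = 1.
In an octahedral field the d¹ configuration is t₂g¹e_g⁰ (only one arrangement possible), giving 1 unpaired electron.

1 unpaired electron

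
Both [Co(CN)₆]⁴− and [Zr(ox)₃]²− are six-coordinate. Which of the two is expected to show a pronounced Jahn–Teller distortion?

[Co(CN)₆]⁴−

[Co(CN)₆]⁴−: Each cyanide is −1; balancing the −4 overall charge requires Co(II). Cobalt is a group-9 element; Co(II) is therefore d⁷. Cyanide is a strong-field ligand (high in the spectrochemical series) for a first-row metal, so the complex is low-spin. The t₂g⁶e_g¹ (low-spin) configuration has an unevenly filled e_g set; the Jahn–Teller theorem predicts a tetragonal distortion (typically axial elongation) to lift the degeneracy.
[Zr(ox)₃]²−: Summing ligand charges against the −2 overall charge gives an oxidation state of +4 for zirconium. Group 4 minus oxidation state 4 gives a d⁰ configuration. The d⁰ configuration leaves the e_g set evenly filled (or empty) — no strong Jahn–Teller driving force.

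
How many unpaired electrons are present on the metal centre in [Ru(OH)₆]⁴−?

0

Summing ligand charges against the −4 overall charge gives an oxidation state of +2 for ruthenium.
Ru sits in group 8, so the d-electron count is 8 − 2 = 6.
The spin state decides the count: a 4d ion has a large Δₒ and is invariably low-spin.
An octahedral low-spin d⁶ ion is t₂g⁶e_g⁰, giving 0 unpaired electrons.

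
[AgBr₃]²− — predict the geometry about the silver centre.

Each bromide is −1; balancing the −2 overall charge requires Ag(I).
Group 11 minus oxidation state 1 gives a d¹⁰ configuration.
Coordination number: 3.
Three ligands around a d¹⁰ centre minimise repulsion in a trigonal-planar arrangement.

trigonal planar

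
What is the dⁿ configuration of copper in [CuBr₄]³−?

d¹⁰

Each bromide is −1; balancing the −3 overall charge requires Cu(I).
Group 11 minus oxidation state 1 gives a d¹⁰ configuration.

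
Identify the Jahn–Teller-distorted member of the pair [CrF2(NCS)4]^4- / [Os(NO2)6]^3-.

[CrF2(NCS)4]^4-: Ligand charges: each fluoride is −1; each isothiocyanate is −1. With an overall charge of −4 the chromium centre must be in the +2 oxidation state. Group 6 minus oxidation state 2 gives a d⁴ configuration. Fluoride and isothiocyanate are weak-field ligands for a first-row metal, so the complex is high-spin. The t₂g³e_g¹ (high-spin) configuration has an unevenly filled e_g set; the Jahn–Teller theorem predicts a tetragonal distortion (typically axial elongation) to lift the degeneracy.
[Os(NO2)6]^3-: Summing ligand charges against the −3 overall charge gives an oxidation state of +3 for osmium. Osmium is a group-8 element; Os(III) is therefore d⁵. A 5d ion has a large Δₒ and is invariably low-spin. The d⁵ configuration leaves the e_g set evenly filled (or empty) — no strong Jahn–Teller driving force.

[CrF2(NCS)4]^4-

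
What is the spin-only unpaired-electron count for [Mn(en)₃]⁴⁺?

3

Summing ligand charges against the +4 overall charge gives an oxidation state of +4 for manganese.
Mn sits in group 7, so the d-electron count is 7 − 4 = 3.
Counting donor atoms: 3×ethylenediamine (bidentate) → 6 donors. Coordination number = 6.
In an octahedral field the d³ configuration is t₂g³e_g⁰ (only one arrangement possible), giving 3 unpaired electrons.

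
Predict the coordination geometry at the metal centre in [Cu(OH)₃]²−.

Each hydroxide is −1; balancing the −2 overall charge requires Cu(I).
Group 11 minus oxidation state 1 gives a d¹⁰ configuration.
Coordination number: 3.
Three ligands around a d¹⁰ centre minimise repulsion in a trigonal-planar arrangement.

trigonal planar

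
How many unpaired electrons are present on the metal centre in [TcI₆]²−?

Summing ligand charges against the −2 overall charge gives an oxidation state of +4 for technetium.
Technetium is a group-7 element; Tc(IV) is therefore d³.
In an octahedral field the d³ configuration is t₂g³e_g⁰ (only one arrangement possible), giving 3 unpaired electrons.

3 unpaired electrons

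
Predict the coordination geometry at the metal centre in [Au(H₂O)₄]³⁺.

Water is neutral; balancing the +3 overall charge requires Au(III).
Au sits in group 11, so the d-electron count is 11 − 3 = 8.
Coordination number: 4.
A 5d d⁸ ion has a large crystal-field splitting; square planar leaves the high-energy d_{x²−y²} orbital empty and maximises CFSE.

square planar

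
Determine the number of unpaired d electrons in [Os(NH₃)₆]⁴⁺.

2 unpaired electrons

Ligand charges: ammonia is neutral. With an overall charge of +4 the osmium centre must be in the +4 oxidation state.
Os sits in group 8, so the d-electron count is 8 − 4 = 4.
The spin state decides the count: a 5d ion has a large Δₒ and is invariably low-spin.
An octahedral low-spin d⁴ ion is t₂g⁴e_g⁰, giving 2 unpaired electrons.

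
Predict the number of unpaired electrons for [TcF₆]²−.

Ligand charges: each fluoride is −1. With an overall charge of −2 the technetium centre must be in the +4 oxidation state.
Technetium is a group-7 element; Tc(IV) is therefore d³.
In an octahedral field the d³ configuration is t₂g³e_g⁰ (only one arrangement possible), giving 3 unpaired electrons.

3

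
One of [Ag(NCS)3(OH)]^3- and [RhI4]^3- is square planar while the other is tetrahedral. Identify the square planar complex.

For [Ag(NCS)3(OH)]^3-: Each isothiocyanate is −1; each hydroxide is −1; balancing the −3 overall charge requires Ag(I). Silver is a group-11 element; Ag(I) is therefore d¹⁰. A d¹⁰ ion has no crystal-field stabilisation preference between square planar and tetrahedral, so four ligands adopt the sterically favoured tetrahedral geometry. → tetrahedral.
For [RhI4]^3-: Summing ligand charges against the −3 overall charge gives an oxidation state of +1 for rhodium. Rhodium is a group-9 element; Rh(I) is therefore d⁸. A 4d d⁸ ion has a large crystal-field splitting; square planar leaves the high-energy d_{x²−y²} orbital empty and maximises CFSE. → square planar.

[RhI4]^3-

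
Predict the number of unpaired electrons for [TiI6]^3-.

1

Ligand charges: each iodide is −1. With an overall charge of −3 the titanium centre must be in the +3 oxidation state.
Ti sits in group 4, so the d-electron count is 4 − 3 = 1.
In an octahedral field the d¹ configuration is t₂g¹e_g⁰ (only one arrangement possible), giving 1 unpaired electron.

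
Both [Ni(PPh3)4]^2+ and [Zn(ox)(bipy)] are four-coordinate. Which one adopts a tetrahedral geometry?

[Zn(ox)(bipy)]

For [Ni(PPh3)4]^2+: Triphenylphosphine is neutral; balancing the +2 overall charge requires Ni(II). Nickel is a group-10 element; Ni(II) is therefore d⁸. Triphenylphosphine is a strong-field ligand (high in the spectrochemical series). A 3d d⁸ ion with strong-field ligands gains enough CFSE to favour square planar over tetrahedral. → square planar.
For [Zn(ox)(bipy)]: Ligand charges: each oxalate is −2; 2,2′-bipyridine is neutral. With an overall charge of 0 the zinc centre must be in the +2 oxidation state. Zinc is a group-12 element; Zn(II) is therefore d¹⁰. A d¹⁰ ion has no crystal-field stabilisation preference between square planar and tetrahedral, so four ligands adopt the sterically favoured tetrahedral geometry. → tetrahedral.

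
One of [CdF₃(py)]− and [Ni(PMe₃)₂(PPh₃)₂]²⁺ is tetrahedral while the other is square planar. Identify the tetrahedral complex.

For [CdF₃(py)]−: Ligand charges: each fluoride is −1; pyridine is neutral. With an overall charge of −1 the cadmium centre must be in the +2 oxidation state. Cd sits in group 12, so the d-electron count is 12 − 2 = 10. A d¹⁰ ion has no crystal-field stabilisation preference between square planar and tetrahedral, so four ligands adopt the sterically favoured tetrahedral geometry. → tetrahedral.
For [Ni(PMe₃)₂(PPh₃)₂]²⁺: Summing ligand charges against the +2 overall charge gives an oxidation state of +2 for nickel. Group 10 minus oxidation state 2 gives a d⁸ configuration. Trimethylphosphine and triphenylphosphine are strong-field ligands (high in the spectrochemical series). A 3d d⁸ ion with strong-field ligands gains enough CFSE to favour square planar over tetrahedral. → square planar.

[CdF₃(py)]−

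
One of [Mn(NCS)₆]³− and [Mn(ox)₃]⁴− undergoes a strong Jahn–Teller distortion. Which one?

[Mn(NCS)₆]³−

[Mn(NCS)₆]³−: Ligand charges: each isothiocyanate is −1. With an overall charge of −3 the manganese centre must be in the +3 oxidation state. Group 7 minus oxidation state 3 gives a d⁴ configuration. Isothiocyanate is a weak-field ligand for a first-row metal, so the complex is high-spin. The t₂g³e_g¹ (high-spin) configuration has an unevenly filled e_g set; the Jahn–Teller theorem predicts a tetragonal distortion (typically axial elongation) to lift the degeneracy.
[Mn(ox)₃]⁴−: Summing ligand charges against the −4 overall charge gives an oxidation state of +2 for manganese. Group 7 minus oxidation state 2 gives a d⁵ configuration. Oxalate is a weak-field ligand for a first-row metal, so the complex is high-spin. The d⁵ configuration leaves the e_g set evenly filled (or empty) — no strong Jahn–Teller driving force.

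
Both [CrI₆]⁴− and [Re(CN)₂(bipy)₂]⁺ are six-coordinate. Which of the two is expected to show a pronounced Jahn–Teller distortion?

[CrI₆]⁴−: Each iodide is −1; balancing the −4 overall charge requires Cr(II). Chromium is a group-6 element; Cr(II) is therefore d⁴. Iodide is a weak-field ligand for a first-row metal, so the complex is high-spin. The t₂g³e_g¹ (high-spin) configuration has an unevenly filled e_g set; the Jahn–Teller theorem predicts a tetragonal distortion (typically axial elongation) to lift the degeneracy.
[Re(CN)₂(bipy)₂]⁺: Summing ligand charges against the +1 overall charge gives an oxidation state of +3 for rhenium. Rhenium is a group-7 element; Re(III) is therefore d⁴. A 5d ion has a large Δₒ and is invariably low-spin. The d⁴ configuration leaves the e_g set evenly filled (or empty) — no strong Jahn–Teller driving force.

[CrI₆]⁴−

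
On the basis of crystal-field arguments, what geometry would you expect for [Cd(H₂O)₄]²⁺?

Summing ligand charges against the +2 overall charge gives an oxidation state of +2 for cadmium.
Cadmium is a group-12 element; Cd(II) is therefore d¹⁰.
With 4 monodentate ligands the coordination number is 4.
A d¹⁰ ion has no crystal-field stabilisation preference between square planar and tetrahedral, so four ligands adopt the sterically favoured tetrahedral geometry.

tetrahedral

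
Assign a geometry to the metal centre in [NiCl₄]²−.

tetrahedral

Summing ligand charges against the −2 overall charge gives an oxidation state of +2 for nickel.
Nickel is a group-10 element; Ni(II) is therefore d⁸.
Coordination number: 4.
Chloride is a weak-field ligand.
With weak-field ligands the CFSE gain from square planar is small, so a 3d d⁸ ion takes the sterically preferred tetrahedral geometry.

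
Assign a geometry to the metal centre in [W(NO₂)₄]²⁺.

tetrahedral

Ligand charges: each nitro (N-bound nitrite) is −1. With an overall charge of +2 the tungsten centre must be in the +6 oxidation state.
Group 6 minus oxidation state 6 gives a d⁰ configuration.
With 4 monodentate ligands the coordination number is 4.
A d⁰ ion has no crystal-field stabilisation preference between square planar and tetrahedral, so four ligands adopt the sterically favoured tetrahedral geometry.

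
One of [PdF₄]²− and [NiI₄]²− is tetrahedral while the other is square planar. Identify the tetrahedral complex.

For [PdF₄]²−: Each fluoride is −1; balancing the −2 overall charge requires Pd(II). Palladium is a group-10 element; Pd(II) is therefore d⁸. A 4d d⁸ ion has a large crystal-field splitting; square planar leaves the high-energy d_{x²−y²} orbital empty and maximises CFSE. → square planar.
For [NiI₄]²−: Ligand charges: each iodide is −1. With an overall charge of −2 the nickel centre must be in the +2 oxidation state. Ni sits in group 10, so the d-electron count is 10 − 2 = 8. Iodide is a weak-field ligand. With weak-field ligands the CFSE gain from square planar is small, so a 3d d⁸ ion takes the sterically preferred tetrahedral geometry. → tetrahedral.

[NiI₄]²−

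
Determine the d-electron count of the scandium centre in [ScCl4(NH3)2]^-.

d⁰

Summing ligand charges against the −1 overall charge gives an oxidation state of +3 for scandium.
Group 3 minus oxidation state 3 gives a d⁰ configuration.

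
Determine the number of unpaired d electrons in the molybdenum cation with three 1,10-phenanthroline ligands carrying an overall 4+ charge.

Summing ligand charges against the +4 overall charge gives an oxidation state of +4 for molybdenum.
Group 6 minus oxidation state 4 gives a d² configuration.
Counting donor atoms: 3×1,10-phenanthroline (bidentate) → 6 donors. Coordination number = 6.
In an octahedral field the d² configuration is t₂g²e_g⁰ (only one arrangement possible), giving 2 unpaired electrons.

2 unpaired electrons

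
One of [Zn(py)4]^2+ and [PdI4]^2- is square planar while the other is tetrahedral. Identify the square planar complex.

For [Zn(py)4]^2+: Summing ligand charges against the +2 overall charge gives an oxidation state of +2 for zinc. Zn sits in group 12, so the d-electron count is 12 − 2 = 10. A d¹⁰ ion has no crystal-field stabilisation preference between square planar and tetrahedral, so four ligands adopt the sterically favoured tetrahedral geometry. → tetrahedral.
For [PdI4]^2-: Summing ligand charges against the −2 overall charge gives an oxidation state of +2 for palladium. Pd sits in group 10, so the d-electron count is 10 − 2 = 8. A 4d d⁸ ion has a large crystal-field splitting; square planar leaves the high-energy d_{x²−y²} orbital empty and maximises CFSE. → square planar.

[PdI4]^2-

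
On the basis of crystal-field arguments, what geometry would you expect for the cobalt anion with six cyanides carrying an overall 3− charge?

Summing ligand charges against the −3 overall charge gives an oxidation state of +3 for cobalt.
Group 9 minus oxidation state 3 gives a d⁶ configuration.
Coordination number: 6.
Six donors around a single metal centre give an octahedral coordination sphere.

octahedral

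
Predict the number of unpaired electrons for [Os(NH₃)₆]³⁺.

1 unpaired electron

Ligand charges: ammonia is neutral. With an overall charge of +3 the osmium centre must be in the +3 oxidation state.
Group 8 minus oxidation state 3 gives a d⁵ configuration.
The spin state decides the count: a 5d ion has a large Δₒ and is invariably low-spin.
An octahedral low-spin d⁵ ion is t₂g⁵e_g⁰, giving 1 unpaired electron.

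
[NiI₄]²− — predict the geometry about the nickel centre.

tetrahedral

Summing ligand charges against the −2 overall charge gives an oxidation state of +2 for nickel.
Group 10 minus oxidation state 2 gives a d⁸ configuration.
With 4 monodentate ligands the coordination number is 4.
Iodide is a weak-field ligand.
With weak-field ligands the CFSE gain from square planar is small, so a 3d d⁸ ion takes the sterically preferred tetrahedral geometry.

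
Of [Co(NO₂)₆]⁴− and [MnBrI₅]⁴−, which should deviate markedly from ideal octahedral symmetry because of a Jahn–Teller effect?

[Co(NO₂)₆]⁴−: Summing ligand charges against the −4 overall charge gives an oxidation state of +2 for cobalt. Group 9 minus oxidation state 2 gives a d⁷ configuration. Nitro (N-bound nitrite) is a strong-field ligand (high in the spectrochemical series) for a first-row metal, so the complex is low-spin. The t₂g⁶e_g¹ (low-spin) configuration has an unevenly filled e_g set; the Jahn–Teller theorem predicts a tetragonal distortion (typically axial elongation) to lift the degeneracy.
[MnBrI₅]⁴−: Ligand charges: each bromide is −1; each iodide is −1. With an overall charge of −4 the manganese centre must be in the +2 oxidation state. Manganese is a group-7 element; Mn(II) is therefore d⁵. Bromide and iodide are weak-field ligands for a first-row metal, so the complex is high-spin. The d⁵ configuration leaves the e_g set evenly filled (or empty) — no strong Jahn–Teller driving force.

[Co(NO₂)₆]⁴−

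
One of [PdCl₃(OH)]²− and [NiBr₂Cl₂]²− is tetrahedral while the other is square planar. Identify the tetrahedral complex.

[NiBr₂Cl₂]²−

For [PdCl₃(OH)]²−: Ligand charges: each chloride is −1; each hydroxide is −1. With an overall charge of −2 the palladium centre must be in the +2 oxidation state. Pd sits in group 10, so the d-electron count is 10 − 2 = 8. A 4d d⁸ ion has a large crystal-field splitting; square planar leaves the high-energy d_{x²−y²} orbital empty and maximises CFSE. → square planar.
For [NiBr₂Cl₂]²−: Each bromide is −1; each chloride is −1; balancing the −2 overall charge requires Ni(II). Group 10 minus oxidation state 2 gives a d⁸ configuration. Bromide and chloride are weak-field ligands. With weak-field ligands the CFSE gain from square planar is small, so a 3d d⁸ ion takes the sterically preferred tetrahedral geometry. → tetrahedral.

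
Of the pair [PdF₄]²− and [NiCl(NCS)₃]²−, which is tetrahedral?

For [PdF₄]²−: Each fluoride is −1; balancing the −2 overall charge requires Pd(II). Group 10 minus oxidation state 2 gives a d⁸ configuration. A 4d d⁸ ion has a large crystal-field splitting; square planar leaves the high-energy d_{x²−y²} orbital empty and maximises CFSE. → square planar.
For [NiCl(NCS)₃]²−: Each chloride is −1; each isothiocyanate is −1; balancing the −2 overall charge requires Ni(II). Nickel is a group-10 element; Ni(II) is therefore d⁸. Chloride and isothiocyanate are weak-field ligands. With weak-field ligands the CFSE gain from square planar is small, so a 3d d⁸ ion takes the sterically preferred tetrahedral geometry. → tetrahedral.

[NiCl(NCS)₃]²−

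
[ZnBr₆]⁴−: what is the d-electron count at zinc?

d10

Each bromide is −1; balancing the −4 overall charge requires Zn(II).
Group 12 minus oxidation state 2 gives a d¹⁰ configuration.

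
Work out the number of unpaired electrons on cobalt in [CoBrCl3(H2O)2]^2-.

Summing ligand charges against the −2 overall charge gives an oxidation state of +2 for cobalt.
Co sits in group 9, so the d-electron count is 9 − 2 = 7.
The spin state decides the count: Bromide and chloride are weak-field ligands for a first-row metal, so the complex is high-spin.
An octahedral high-spin d⁷ ion is t₂g⁵e_g², giving 3 unpaired electrons.

3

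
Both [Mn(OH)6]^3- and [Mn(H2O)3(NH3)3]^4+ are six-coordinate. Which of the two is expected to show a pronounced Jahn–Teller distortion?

[Mn(OH)6]^3-

[Mn(OH)6]^3-: Each hydroxide is −1; balancing the −3 overall charge requires Mn(III). Mn sits in group 7, so the d-electron count is 7 − 3 = 4. Hydroxide is a weak-field ligand for a first-row metal, so the complex is high-spin. The t₂g³e_g¹ (high-spin) configuration has an unevenly filled e_g set; the Jahn–Teller theorem predicts a tetragonal distortion (typically axial elongation) to lift the degeneracy.
[Mn(H2O)3(NH3)3]^4+: Ligand charges: water is neutral; ammonia is neutral. With an overall charge of +4 the manganese centre must be in the +4 oxidation state. Manganese is a group-7 element; Mn(IV) is therefore d³. The d³ configuration leaves the e_g set evenly filled (or empty) — no strong Jahn–Teller driving force.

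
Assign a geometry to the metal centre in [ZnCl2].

linear

Summing ligand charges against the 0 overall charge gives an oxidation state of +2 for zinc.
Group 12 minus oxidation state 2 gives a d¹⁰ configuration.
Coordination number: 2.
A d¹⁰ ion with only two ligands adopts a linear arrangement (sp hybridisation; no CFSE preference).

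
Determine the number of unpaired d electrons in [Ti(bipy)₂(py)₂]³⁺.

1

2,2′-bipyridine is neutral; pyridine is neutral; balancing the +3 overall charge requires Ti(III).
Titanium is a group-4 element; Ti(III) is therefore d¹.
Counting donor atoms: 2×2,2′-bipyridine (bidentate) → 4 donors; 2×pyridine (monodentate) → 2 donors. Coordination number = 6.
In an octahedral field the d¹ configuration is t₂g¹e_g⁰ (only one arrangement possible), giving 1 unpaired electron.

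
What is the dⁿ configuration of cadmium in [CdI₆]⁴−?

d¹⁰

Each iodide is −1; balancing the −4 overall charge requires Cd(II).
Cadmium is a group-12 element; Cd(II) is therefore d¹⁰.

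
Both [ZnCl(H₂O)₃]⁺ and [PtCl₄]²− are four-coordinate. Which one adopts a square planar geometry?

[PtCl₄]²−

For [ZnCl(H₂O)₃]⁺: Summing ligand charges against the +1 overall charge gives an oxidation state of +2 for zinc. Zinc is a group-12 element; Zn(II) is therefore d¹⁰. A d¹⁰ ion has no crystal-field stabilisation preference between square planar and tetrahedral, so four ligands adopt the sterically favoured tetrahedral geometry. → tetrahedral.
For [PtCl₄]²−: Summing ligand charges against the −2 overall charge gives an oxidation state of +2 for platinum. Group 10 minus oxidation state 2 gives a d⁸ configuration. A 5d d⁸ ion has a large crystal-field splitting; square planar leaves the high-energy d_{x²−y²} orbital empty and maximises CFSE. → square planar.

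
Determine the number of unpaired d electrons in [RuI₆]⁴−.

0

Each iodide is −1; balancing the −4 overall charge requires Ru(II).
Ruthenium is a group-8 element; Ru(II) is therefore d⁶.
The spin state decides the count: a 4d ion has a large Δₒ and is invariably low-spin.
An octahedral low-spin d⁶ ion is t₂g⁶e_g⁰, giving 0 unpaired electrons.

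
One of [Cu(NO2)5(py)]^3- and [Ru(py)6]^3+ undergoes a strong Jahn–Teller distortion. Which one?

[Cu(NO2)5(py)]^3-: Each nitro (N-bound nitrite) is −1; pyridine is neutral; balancing the −3 overall charge requires Cu(II). Copper is a group-11 element; Cu(II) is therefore d⁹. The t₂g⁶e_g³ configuration has an unevenly filled e_g set; the Jahn–Teller theorem predicts a tetragonal distortion (typically axial elongation) to lift the degeneracy.
[Ru(py)6]^3+: Summing ligand charges against the +3 overall charge gives an oxidation state of +3 for ruthenium. Group 8 minus oxidation state 3 gives a d⁵ configuration. A 4d ion has a large Δₒ and is invariably low-spin. The d⁵ configuration leaves the e_g set evenly filled (or empty) — no strong Jahn–Teller driving force.

[Cu(NO2)5(py)]^3-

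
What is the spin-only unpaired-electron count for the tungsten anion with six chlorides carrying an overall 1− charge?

Each chloride is −1; balancing the −1 overall charge requires W(V).
Group 6 minus oxidation state 5 gives a d¹ configuration.
In an octahedral field the d¹ configuration is t₂g¹e_g⁰ (only one arrangement possible), giving 1 unpaired electron.

1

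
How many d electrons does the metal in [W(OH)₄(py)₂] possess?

d2

Each hydroxide is −1; pyridine is neutral; balancing the 0 overall charge requires W(IV).
W sits in group 6, so the d-electron count is 6 − 4 = 2.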